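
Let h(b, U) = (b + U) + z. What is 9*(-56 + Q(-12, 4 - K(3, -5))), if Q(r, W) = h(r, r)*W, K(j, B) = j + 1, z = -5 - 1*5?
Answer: -504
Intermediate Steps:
z = -10 (z = -5 - 5 = -10)
K(j, B) = 1 + j
h(b, U) = -10 + U + b (h(b, U) = (b + U) - 10 = (U + b) - 10 = -10 + U + b)
Q(r, W) = W*(-10 + 2*r) (Q(r, W) = (-10 + r + r)*W = (-10 + 2*r)*W = W*(-10 + 2*r))
9*(-56 + Q(-12, 4 - K(3, -5))) = 9*(-56 + 2*(4 - (1 + 3))*(-5 - 12)) = 9*(-56 + 2*(4 - 1*4)*(-17)) = 9*(-56 + 2*(4 - 4)*(-17)) = 9*(-56 + 2*0*(-17)) = 9*(-56 + 0) = 9*(-56) = -504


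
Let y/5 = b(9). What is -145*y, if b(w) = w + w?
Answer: -13050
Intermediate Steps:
b(w) = 2*w
y = 90 (y = 5*(2*9) = 5*18 = 90)
-145*y = -145*90 = -13050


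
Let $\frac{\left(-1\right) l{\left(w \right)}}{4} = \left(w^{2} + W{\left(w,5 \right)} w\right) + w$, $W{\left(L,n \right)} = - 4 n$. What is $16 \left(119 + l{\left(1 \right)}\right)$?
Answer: $3056$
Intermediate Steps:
$l{\left(w \right)} = - 4 w^{2} + 76 w$ ($l{\left(w \right)} = - 4 \left(\left(w^{2} + \left(-4\right) 5 w\right) + w\right) = - 4 \left(\left(w^{2} - 20 w\right) + w\right) = - 4 \left(w^{2} - 19 w\right) = - 4 w^{2} + 76 w$)
$16 \left(119 + l{\left(1 \right)}\right) = 16 \left(119 + 4 \cdot 1 \left(19 - 1\right)\right) = 16 \left(119 + 4 \cdot 1 \cdot 18\right) = 16 \left(119 + 72\right) = 16 \cdot 191 = 3056$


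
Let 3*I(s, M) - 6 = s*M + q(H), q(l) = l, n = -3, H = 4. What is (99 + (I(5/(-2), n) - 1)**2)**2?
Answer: 19404025/1296 ≈ 14972.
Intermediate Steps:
I(s, M) = 10/3 + M*s/3 (I(s, M) = 2 + (s*M + 4)/3 = 2 + (M*s + 4)/3 = 2 + (4 + M*s)/3 = 2 + (4/3 + M*s/3) = 10/3 + M*s/3)
(99 + (I(5/(-2), n) - 1)**2)**2 = (99 + ((10/3 + (1/3)*(-3)*(5/(-2))) - 1)**2)**2 = (99 + ((10/3 + (1/3)*(-3)*(5*(-1/2))) - 1)**2)**2 = (99 + ((10/3 + (1/3)*(-3)*(-5/2)) - 1)**2)**2 = (99 + ((10/3 + 5/2) - 1)**2)**2 = (99 + (35/6 - 1)**2)**2 = (99 + (29/6)**2)**2 = (99 + 841/36)**2 = (4405/36)**2 = 19404025/1296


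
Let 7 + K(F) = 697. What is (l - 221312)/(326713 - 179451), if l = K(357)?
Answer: -110311/73631 ≈ -1.4982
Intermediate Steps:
K(F) = 690 (K(F) = -7 + 697 = 690)
l = 690
(l - 221312)/(326713 - 179451) = (690 - 221312)/(326713 - 179451) = -220622/147262 = -220622*1/147262 = -110311/73631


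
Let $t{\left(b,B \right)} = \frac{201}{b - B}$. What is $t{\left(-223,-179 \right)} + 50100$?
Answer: $\frac{2204199}{44} \approx 50095.0$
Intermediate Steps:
$t{\left(-223,-179 \right)} + 50100 = \frac{201}{-223 - -179} + 50100 = \frac{201}{-223 + 179} + 50100 = \frac{201}{-44} + 50100 = 201 \left(- \frac{1}{44}\right) + 50100 = - \frac{201}{44} + 50100 = \frac{2204199}{44}$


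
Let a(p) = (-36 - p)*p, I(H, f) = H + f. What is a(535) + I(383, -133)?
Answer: -305235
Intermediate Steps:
a(p) = p*(-36 - p)
a(535) + I(383, -133) = -1*535*(36 + 535) + (383 - 133) = -1*535*571 + 250 = -305485 + 250 = -305235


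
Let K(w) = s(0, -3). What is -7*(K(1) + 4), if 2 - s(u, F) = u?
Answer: -42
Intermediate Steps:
s(u, F) = 2 - u
K(w) = 2 (K(w) = 2 - 1*0 = 2 + 0 = 2)
-7*(K(1) + 4) = -7*(2 + 4) = -7*6 = -42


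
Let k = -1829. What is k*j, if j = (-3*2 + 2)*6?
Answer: 43896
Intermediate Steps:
j = -24 (j = (-6 + 2)*6 = -4*6 = -24)
k*j = -1829*(-24) = 43896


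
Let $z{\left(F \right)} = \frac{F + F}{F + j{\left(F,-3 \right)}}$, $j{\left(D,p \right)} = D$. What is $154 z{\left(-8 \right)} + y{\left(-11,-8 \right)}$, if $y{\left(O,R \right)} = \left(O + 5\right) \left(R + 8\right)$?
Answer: $154$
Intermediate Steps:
$y{\left(O,R \right)} = \left(5 + O\right) \left(8 + R\right)$
$z{\left(F \right)} = 1$ ($z{\left(F \right)} = \frac{F + F}{F + F} = \frac{2 F}{2 F} = 2 F \frac{1}{2 F} = 1$)
$154 z{\left(-8 \right)} + y{\left(-11,-8 \right)} = 154 \cdot 1 + \left(40 + 5 \left(-8\right) + 8 \left(-11\right) - -88\right) = 154 + \left(40 - 40 - 88 + 88\right) = 154 + 0 = 154$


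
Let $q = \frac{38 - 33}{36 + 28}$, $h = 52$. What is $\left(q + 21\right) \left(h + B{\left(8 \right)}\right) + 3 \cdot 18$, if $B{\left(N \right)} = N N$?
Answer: $\frac{39985}{16} \approx 2499.1$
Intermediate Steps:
$B{\left(N \right)} = N^{2}$
$q = \frac{5}{64} \approx 0.078125$
$\left(q + 21\right) \left(h + B{\left(8 \right)}\right) + 3 \cdot 18 = \left(\frac{5}{64} + 21\right) \left(52 + 8^{2}\right) + 3 \cdot 18 = \frac{1349 \left(52 + 64\right)}{64} + 54 = \frac{1349}{64} \cdot 116 + 54 = \frac{39121}{16} + 54 = \frac{39985}{16}$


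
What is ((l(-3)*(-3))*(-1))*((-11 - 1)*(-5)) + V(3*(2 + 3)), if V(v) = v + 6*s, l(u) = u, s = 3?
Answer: -507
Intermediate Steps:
V(v) = 18 + v (V(v) = v + 6*3 = v + 18 = 18 + v)
((l(-3)*(-3))*(-1))*((-11 - 1)*(-5)) + V(3*(2 + 3)) = (-3*(-3)*(-1))*((-11 - 1)*(-5)) + (18 + 3*(2 + 3)) = (9*(-1))*(-12*(-5)) + (18 + 3*5) = -9*60 + (18 + 15) = -540 + 33 = -507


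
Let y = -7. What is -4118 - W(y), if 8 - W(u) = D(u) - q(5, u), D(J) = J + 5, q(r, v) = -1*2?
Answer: -4126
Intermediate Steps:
q(r, v) = -2
D(J) = 5 + J
W(u) = 1 - u (W(u) = 8 - ((5 + u) - 1*(-2)) = 8 - ((5 + u) + 2) = 8 - (7 + u) = 8 + (-7 - u) = 1 - u)
-4118 - W(y) = -4118 - (1 - 1*(-7)) = -4118 - (1 + 7) = -4118 - 1*8 = -4118 - 8 = -4126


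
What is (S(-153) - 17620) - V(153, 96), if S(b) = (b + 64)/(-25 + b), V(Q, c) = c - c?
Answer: -35239/2 ≈ -17620.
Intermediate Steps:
V(Q, c) = 0
S(b) = (64 + b)/(-25 + b)
(S(-153) - 17620) - V(153, 96) = ((64 - 153)/(-25 - 153) - 17620) - 1*0 = (-89/(-178) - 17620) + 0 = (-1/178*(-89) - 17620) + 0 = (½ - 17620) + 0 = -35239/2 + 0 = -35239/2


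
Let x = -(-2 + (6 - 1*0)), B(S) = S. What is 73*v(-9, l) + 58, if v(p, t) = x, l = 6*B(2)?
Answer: -234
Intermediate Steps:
l = 12 (l = 6*2 = 12)
x = -4 (x = -(-2 + (6 + 0)) = -(-2 + 6) = -1*4 = -4)
v(p, t) = -4
73*v(-9, l) + 58 = 73*(-4) + 58 = -292 + 58 = -234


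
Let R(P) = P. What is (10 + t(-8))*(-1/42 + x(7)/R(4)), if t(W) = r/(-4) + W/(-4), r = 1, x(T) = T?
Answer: 6815/336 ≈ 20.283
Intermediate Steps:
t(W) = -1/4 - W/4 (t(W) = 1/(-4) + W/(-4) = 1*(-1/4) + W*(-1/4) = -1/4 - W/4)
(10 + t(-8))*(-1/42 + x(7)/R(4)) = (10 + (-1/4 - 1/4*(-8)))*(-1/42 + 7/4) = (10 + (-1/4 + 2))*(-1*1/42 + 7*(1/4)) = (10 + 7/4)*(-1/42 + 7/4) = (47/4)*(145/84) = 6815/336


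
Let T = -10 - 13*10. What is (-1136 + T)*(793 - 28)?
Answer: -976140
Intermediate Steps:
T = -140 (T = -10 - 130 = -140)
(-1136 + T)*(793 - 28) = (-1136 - 140)*(793 - 28) = -1276*765 = -976140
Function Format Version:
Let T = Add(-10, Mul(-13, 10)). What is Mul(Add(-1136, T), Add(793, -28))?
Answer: -976140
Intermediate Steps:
T = -140 (T = Add(-10, -130) = -140)
Mul(Add(-1136, T), Add(793, -28)) = Mul(Add(-1136, -140), Add(793, -28)) = Mul(-1276, 765) = -976140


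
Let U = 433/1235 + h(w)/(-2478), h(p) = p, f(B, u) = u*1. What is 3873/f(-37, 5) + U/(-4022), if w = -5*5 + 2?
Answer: 9534277066217/12308647260 ≈ 774.60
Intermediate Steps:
f(B, u) = u
w = -23 (w = -25 + 2 = -23)
U = 1101379/3060330 (U = 433/1235 - 23/(-2478) = 433*(1/1235) - 23*(-1/2478) = 433/1235 + 23/2478 = 1101379/3060330 ≈ 0.35989)
3873/f(-37, 5) + U/(-4022) = 3873/5 + (1101379/3060330)/(-4022) = 3873*(1/5) + (1101379/3060330)*(-1/4022) = 3873/5 - 1101379/12308647260 = 9534277066217/12308647260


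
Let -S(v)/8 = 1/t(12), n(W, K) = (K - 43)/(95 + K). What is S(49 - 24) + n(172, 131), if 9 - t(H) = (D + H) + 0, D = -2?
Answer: 948/113 ≈ 8.3894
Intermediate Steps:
n(W, K) = (-43 + K)/(95 + K)
t(H) = 11 - H (t(H) = 9 - ((-2 + H) + 0) = 9 - (-2 + H) = 9 + (2 - H) = 11 - H)
S(v) = 8 (S(v) = -8/(11 - 1*12) = -8/(11 - 12) = -8/(-1) = -8*(-1) = 8)
S(49 - 24) + n(172, 131) = 8 + (-43 + 131)/(95 + 131) = 8 + 88/226 = 8 + (1/226)*88 = 8 + 44/113 = 948/113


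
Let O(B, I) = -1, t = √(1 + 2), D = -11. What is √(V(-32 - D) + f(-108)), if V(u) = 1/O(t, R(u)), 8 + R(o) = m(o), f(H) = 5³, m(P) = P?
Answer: 2*√31 ≈ 11.136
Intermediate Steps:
f(H) = 125
R(o) = -8 + o
t = √3 ≈ 1.7320
V(u) = -1 (V(u) = 1/(-1) = -1)
√(V(-32 - D) + f(-108)) = √(-1 + 125) = √124 = 2*√31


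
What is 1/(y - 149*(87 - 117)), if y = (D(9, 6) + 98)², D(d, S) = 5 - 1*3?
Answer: 1/14470 ≈ 6.9108e-5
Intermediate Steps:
D(d, S) = 2 (D(d, S) = 5 - 3 = 2)
y = 10000 (y = (2 + 98)² = 100² = 10000)
1/(y - 149*(87 - 117)) = 1/(10000 - 149*(87 - 117)) = 1/(10000 - 149*(-30)) = 1/(10000 + 4470) = 1/14470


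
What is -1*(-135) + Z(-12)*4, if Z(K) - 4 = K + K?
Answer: 55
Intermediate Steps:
Z(K) = 4 + 2*K (Z(K) = 4 + (K + K) = 4 + 2*K)
-1*(-135) + Z(-12)*4 = -1*(-135) + (4 + 2*(-12))*4 = 135 + (4 - 24)*4 = 135 - 20*4 = 135 - 80 = 55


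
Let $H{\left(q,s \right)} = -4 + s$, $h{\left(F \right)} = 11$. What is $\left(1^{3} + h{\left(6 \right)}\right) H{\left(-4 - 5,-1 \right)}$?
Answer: $-60$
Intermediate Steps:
$\left(1^{3} + h{\left(6 \right)}\right) H{\left(-4 - 5,-1 \right)} = \left(1^{3} + 11\right) \left(-4 - 1\right) = \left(1 + 11\right) \left(-5\right) = 12 \left(-5\right) = -60$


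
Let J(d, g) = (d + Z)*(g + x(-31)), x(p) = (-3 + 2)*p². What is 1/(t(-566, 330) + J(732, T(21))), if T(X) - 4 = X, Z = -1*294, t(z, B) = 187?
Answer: -1/409781 ≈ -2.4403e-6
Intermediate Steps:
Z = -294
T(X) = 4 + X
x(p) = -p²
J(d, g) = (-961 + g)*(-294 + d) (J(d, g) = (d - 294)*(g - 1*(-31)²) = (-294 + d)*(g - 1*961) = (-294 + d)*(g - 961) = (-294 + d)*(-961 + g) = (-961 + g)*(-294 + d))
1/(t(-566, 330) + J(732, T(21))) = 1/(187 + (282534 - 961*732 - 294*(4 + 21) + 732*(4 + 21))) = 1/(187 + (282534 - 703452 - 294*25 + 732*25)) = 1/(187 + (282534 - 703452 - 7350 + 18300)) = 1/(187 - 409968) = 1/(-409781) = -1/409781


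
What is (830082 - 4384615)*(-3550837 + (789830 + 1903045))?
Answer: 3049654241746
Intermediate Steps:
(830082 - 4384615)*(-3550837 + (789830 + 1903045)) = -3554533*(-3550837 + 2692875) = -3554533*(-857962) = 3049654241746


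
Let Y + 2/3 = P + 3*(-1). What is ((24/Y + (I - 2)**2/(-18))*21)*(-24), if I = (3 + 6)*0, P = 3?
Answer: 18256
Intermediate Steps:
I = 0 (I = 9*0 = 0)
Y = -2/3 (Y = -2/3 + (3 + 3*(-1)) = -2/3 + (3 - 3) = -2/3 + 0 = -2/3 ≈ -0.66667)
((24/Y + (I - 2)**2/(-18))*21)*(-24) = ((24/(-2/3) + (0 - 2)**2/(-18))*21)*(-24) = ((24*(-3/2) + (-2)**2*(-1/18))*21)*(-24) = ((-36 + 4*(-1/18))*21)*(-24) = ((-36 - 2/9)*21)*(-24) = -326/9*21*(-24) = -2282/3*(-24) = 18256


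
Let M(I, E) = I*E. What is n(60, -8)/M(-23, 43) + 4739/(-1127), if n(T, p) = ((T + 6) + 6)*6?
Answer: -32135/6923 ≈ -4.6418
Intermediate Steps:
M(I, E) = E*I
n(T, p) = 72 + 6*T (n(T, p) = ((6 + T) + 6)*6 = (12 + T)*6 = 72 + 6*T)
n(60, -8)/M(-23, 43) + 4739/(-1127) = (72 + 6*60)/((43*(-23))) + 4739/(-1127) = (72 + 360)/(-989) + 4739*(-1/1127) = 432*(-1/989) - 677/161 = -432/989 - 677/161 = -32135/6923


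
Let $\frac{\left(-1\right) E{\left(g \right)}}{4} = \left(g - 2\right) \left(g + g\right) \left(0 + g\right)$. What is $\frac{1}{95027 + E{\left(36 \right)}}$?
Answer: $- \frac{1}{257485} \approx -3.8837 \cdot 10^{-6}$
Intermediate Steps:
$E{\left(g \right)} = - 8 g^{2} \left(-2 + g\right)$ ($E{\left(g \right)} = - 4 \left(g - 2\right) \left(g + g\right) \left(0 + g\right) = - 4 \left(-2 + g\right) 2 g g = - 4 \left(-2 + g\right) 2 g^{2} = - 4 \cdot 2 g^{2} \left(-2 + g\right) = - 8 g^{2} \left(-2 + g\right)$)
$\frac{1}{95027 + E{\left(36 \right)}} = \frac{1}{95027 + 8 \cdot 36^{2} \left(2 - 36\right)} = \frac{1}{95027 + 8 \cdot 1296 \left(2 - 36\right)} = \frac{1}{95027 + 8 \cdot 1296 \left(-34\right)} = \frac{1}{95027 - 352512} = \frac{1}{-257485} = - \frac{1}{257485}$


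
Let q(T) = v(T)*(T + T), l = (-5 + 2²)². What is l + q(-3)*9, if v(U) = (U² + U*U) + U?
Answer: -809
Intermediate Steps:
v(U) = U + 2*U² (v(U) = (U² + U²) + U = 2*U² + U = U + 2*U²)
l = 1 (l = (-5 + 4)² = (-1)² = 1)
q(T) = 2*T²*(1 + 2*T) (q(T) = (T*(1 + 2*T))*(T + T) = (T*(1 + 2*T))*(2*T) = 2*T²*(1 + 2*T))
l + q(-3)*9 = 1 + ((-3)²*(2 + 4*(-3)))*9 = 1 + (9*(2 - 12))*9 = 1 + (9*(-10))*9 = 1 - 90*9 = 1 - 810 = -809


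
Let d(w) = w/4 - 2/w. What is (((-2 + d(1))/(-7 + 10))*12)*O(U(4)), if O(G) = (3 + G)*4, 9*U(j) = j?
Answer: -620/3 ≈ -206.67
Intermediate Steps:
U(j) = j/9
O(G) = 12 + 4*G
d(w) = -2/w + w/4 (d(w) = w*(¼) - 2/w = w/4 - 2/w = -2/w + w/4)
(((-2 + d(1))/(-7 + 10))*12)*O(U(4)) = (((-2 + (-2/1 + (¼)*1))/(-7 + 10))*12)*(12 + 4*((⅑)*4)) = (((-2 + (-2*1 + ¼))/3)*12)*(12 + 4*(4/9)) = (((-2 + (-2 + ¼))*(⅓))*12)*(12 + 16/9) = (((-2 - 7/4)*(⅓))*12)*(124/9) = (-15/4*⅓*12)*(124/9) = -5/4*12*(124/9) = -15*124/9 = -620/3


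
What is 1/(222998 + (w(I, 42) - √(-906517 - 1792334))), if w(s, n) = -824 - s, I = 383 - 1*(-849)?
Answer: 220942/48818066215 + I*√2698851/48818066215 ≈ 4.5258e-6 + 3.3652e-8*I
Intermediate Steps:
I = 1232 (I = 383 + 849 = 1232)
1/(222998 + (w(I, 42) - √(-906517 - 1792334))) = 1/(222998 + ((-824 - 1*1232) - √(-906517 - 1792334))) = 1/(222998 + ((-824 - 1232) - √(-2698851))) = 1/(222998 + (-2056 - I*√2698851)) = 1/(220942 - I*√2698851)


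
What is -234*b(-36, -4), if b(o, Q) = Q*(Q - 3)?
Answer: -6552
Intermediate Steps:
b(o, Q) = Q*(-3 + Q)
-234*b(-36, -4) = -(-936)*(-3 - 4) = -(-936)*(-7) = -234*28 = -6552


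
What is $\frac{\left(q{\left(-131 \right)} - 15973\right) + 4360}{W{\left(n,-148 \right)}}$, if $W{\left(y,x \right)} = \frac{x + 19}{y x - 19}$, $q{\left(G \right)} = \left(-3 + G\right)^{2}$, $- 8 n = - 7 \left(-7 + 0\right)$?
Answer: $- \frac{11258825}{258} \approx -43639.0$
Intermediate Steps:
$n = - \frac{49}{8}$ ($n = - \frac{\left(-7\right) \left(-7 + 0\right)}{8} = - \frac{\left(-7\right) \left(-7\right)}{8} = \left(- \frac{1}{8}\right) 49 = - \frac{49}{8} \approx -6.125$)
$W{\left(y,x \right)} = \frac{19 + x}{-19 + x y}$ ($W{\left(y,x \right)} = \frac{19 + x}{x y - 19} = \frac{19 + x}{-19 + x y}$)
$\frac{\left(q{\left(-131 \right)} - 15973\right) + 4360}{W{\left(n,-148 \right)}} = \frac{\left(\left(-3 - 131\right)^{2} - 15973\right) + 4360}{\frac{1}{-19 - - \frac{1813}{2}} \left(19 - 148\right)} = \frac{\left(\left(-134\right)^{2} - 15973\right) + 4360}{\frac{1}{-19 + \frac{1813}{2}} \left(-129\right)} = \frac{\left(17956 - 15973\right) + 4360}{\frac{1}{\frac{1775}{2}} \left(-129\right)} = \frac{1983 + 4360}{\frac{2}{1775} \left(-129\right)} = \frac{6343}{- \frac{258}{1775}} = 6343 \left(- \frac{1775}{258}\right) = - \frac{11258825}{258}$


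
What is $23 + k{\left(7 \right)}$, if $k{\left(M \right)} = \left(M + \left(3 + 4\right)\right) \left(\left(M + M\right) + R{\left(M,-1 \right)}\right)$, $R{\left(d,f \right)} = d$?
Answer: $317$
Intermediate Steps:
$k{\left(M \right)} = 3 M \left(7 + M\right)$ ($k{\left(M \right)} = \left(M + \left(3 + 4\right)\right) \left(\left(M + M\right) + M\right) = \left(M + 7\right) \left(2 M + M\right) = \left(7 + M\right) 3 M = 3 M \left(7 + M\right)$)
$23 + k{\left(7 \right)} = 23 + 3 \cdot 7 \left(7 + 7\right) = 23 + 3 \cdot 7 \cdot 14 = 23 + 294 = 317$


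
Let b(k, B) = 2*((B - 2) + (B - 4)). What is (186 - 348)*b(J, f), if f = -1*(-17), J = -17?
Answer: -9072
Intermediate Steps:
f = 17
b(k, B) = -12 + 4*B (b(k, B) = 2*((-2 + B) + (-4 + B)) = 2*(-6 + 2*B) = -12 + 4*B)
(186 - 348)*b(J, f) = (186 - 348)*(-12 + 4*17) = -162*(-12 + 68) = -162*56 = -9072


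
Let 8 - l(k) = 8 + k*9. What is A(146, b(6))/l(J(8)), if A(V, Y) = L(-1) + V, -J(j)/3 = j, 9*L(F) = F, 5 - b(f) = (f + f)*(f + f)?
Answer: 1313/1944 ≈ 0.67541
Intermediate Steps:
b(f) = 5 - 4*f**2 (b(f) = 5 - (f + f)*(f + f) = 5 - 2*f*2*f = 5 - 4*f**2)
L(F) = F/9
J(j) = -3*j
A(V, Y) = -1/9 + V (A(V, Y) = (1/9)*(-1) + V = -1/9 + V)
l(k) = -9*k (l(k) = 8 - (8 + k*9) = 8 - (8 + 9*k) = 8 + (-8 - 9*k) = -9*k)
A(146, b(6))/l(J(8)) = (-1/9 + 146)/((-(-27)*8)) = 1313/(9*((-9*(-24)))) = (1313/9)/216 = (1313/9)*(1/216) = 1313/1944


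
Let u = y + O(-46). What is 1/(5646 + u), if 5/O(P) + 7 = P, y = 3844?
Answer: 53/502965 ≈ 0.00010538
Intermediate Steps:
O(P) = 5/(-7 + P)
u = 203727/53 (u = 3844 + 5/(-7 - 46) = 3844 + 5/(-53) = 3844 + 5*(-1/53) = 3844 - 5/53 = 203727/53 ≈ 3843.9)
1/(5646 + u) = 1/(5646 + 203727/53) = 1/(502965/53) = 53/502965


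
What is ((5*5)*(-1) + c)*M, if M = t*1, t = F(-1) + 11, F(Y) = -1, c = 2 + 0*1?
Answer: -230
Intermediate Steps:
c = 2 (c = 2 + 0 = 2)
t = 10 (t = -1 + 11 = 10)
M = 10 (M = 10*1 = 10)
((5*5)*(-1) + c)*M = ((5*5)*(-1) + 2)*10 = (25*(-1) + 2)*10 = (-25 + 2)*10 = -23*10 = -230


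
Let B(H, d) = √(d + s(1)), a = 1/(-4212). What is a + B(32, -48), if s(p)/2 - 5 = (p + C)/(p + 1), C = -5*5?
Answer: -1/4212 + I*√62 ≈ -0.00023742 + 7.874*I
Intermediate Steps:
C = -25
a = -1/4212 ≈ -0.00023742
s(p) = 10 + 2*(-25 + p)/(1 + p) (s(p) = 10 + 2*((p - 25)/(p + 1)) = 10 + 2*((-25 + p)/(1 + p)) = 10 + 2*(-25 + p)/(1 + p))
B(H, d) = √(-14 + d) (B(H, d) = √(d + 4*(-10 + 3*1)/(1 + 1)) = √(d + 4*(-10 + 3)/2) = √(d + 4*(½)*(-7)) = √(d - 14) = √(-14 + d))
a + B(32, -48) = -1/4212 + √(-14 - 48) = -1/4212 + √(-62) = -1/4212 + I*√62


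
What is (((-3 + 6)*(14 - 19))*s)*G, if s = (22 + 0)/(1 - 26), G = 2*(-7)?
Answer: -924/5 ≈ -184.80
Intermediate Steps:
G = -14
s = -22/25 (s = 22/(-25) = 22*(-1/25) = -22/25 ≈ -0.88000)
(((-3 + 6)*(14 - 19))*s)*G = (((-3 + 6)*(14 - 19))*(-22/25))*(-14) = ((3*(-5))*(-22/25))*(-14) = -15*(-22/25)*(-14) = (66/5)*(-14) = -924/5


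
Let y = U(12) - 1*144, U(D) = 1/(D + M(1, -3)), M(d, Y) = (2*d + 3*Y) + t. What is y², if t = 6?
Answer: 2505889/121 ≈ 20710.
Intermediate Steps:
M(d, Y) = 6 + 2*d + 3*Y (M(d, Y) = (2*d + 3*Y) + 6 = 6 + 2*d + 3*Y)
U(D) = 1/(-1 + D) (U(D) = 1/(D + (6 + 2*1 + 3*(-3))) = 1/(D + (6 + 2 - 9)) = 1/(D - 1) = 1/(-1 + D))
y = -1583/11 (y = 1/(-1 + 12) - 1*144 = 1/11 - 144 = -1583/11 ≈ -143.91)
y² = (-1583/11)² = 2505889/121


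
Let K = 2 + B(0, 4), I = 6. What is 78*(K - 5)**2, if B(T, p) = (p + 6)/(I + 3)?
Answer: 7514/27 ≈ 278.30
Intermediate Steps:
B(T, p) = 2/3 + p/9 (B(T, p) = (p + 6)/(6 + 3) = (6 + p)/9 = (6 + p)*(1/9) = 2/3 + p/9)
K = 28/9 (K = 2 + (2/3 + (1/9)*4) = 2 + (2/3 + 4/9) = 2 + 10/9 = 28/9 ≈ 3.1111)
78*(K - 5)**2 = 78*(28/9 - 5)**2 = 78*(-17/9)**2 = 78*(289/81) = 7514/27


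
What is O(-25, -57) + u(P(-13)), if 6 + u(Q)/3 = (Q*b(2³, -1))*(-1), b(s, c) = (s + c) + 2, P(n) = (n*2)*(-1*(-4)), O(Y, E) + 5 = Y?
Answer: 2760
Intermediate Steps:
O(Y, E) = -5 + Y
P(n) = 8*n (P(n) = (2*n)*4 = 8*n)
b(s, c) = 2 + c + s (b(s, c) = (c + s) + 2 = 2 + c + s)
u(Q) = -18 - 27*Q (u(Q) = -18 + 3*((Q*(2 - 1 + 2³))*(-1)) = -18 + 3*((Q*(2 - 1 + 8))*(-1)) = -18 + 3*((Q*9)*(-1)) = -18 + 3*((9*Q)*(-1)) = -18 + 3*(-9*Q) = -18 - 27*Q)
O(-25, -57) + u(P(-13)) = (-5 - 25) + (-18 - 216*(-13)) = -30 + (-18 - 27*(-104)) = -30 + (-18 + 2808) = -30 + 2790 = 2760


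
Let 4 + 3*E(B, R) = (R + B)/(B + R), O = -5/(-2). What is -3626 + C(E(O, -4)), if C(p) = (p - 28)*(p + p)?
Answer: -3568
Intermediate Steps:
O = 5/2 (O = -5*(-½) = 5/2 ≈ 2.5000)
E(B, R) = -1 (E(B, R) = -4/3 + ((R + B)/(B + R))/3 = -4/3 + ((B + R)/(B + R))/3 = -4/3 + (⅓)*1 = -4/3 + ⅓ = -1)
C(p) = 2*p*(-28 + p) (C(p) = (-28 + p)*(2*p) = 2*p*(-28 + p))
-3626 + C(E(O, -4)) = -3626 + 2*(-1)*(-28 - 1) = -3626 + 2*(-1)*(-29) = -3626 + 58 = -3568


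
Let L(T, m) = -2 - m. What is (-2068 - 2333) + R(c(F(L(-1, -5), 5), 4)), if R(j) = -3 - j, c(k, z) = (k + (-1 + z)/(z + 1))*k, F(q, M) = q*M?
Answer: -4638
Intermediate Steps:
F(q, M) = M*q
c(k, z) = k*(k + (-1 + z)/(1 + z)) (c(k, z) = (k + (-1 + z)/(1 + z))*k = k*(k + (-1 + z)/(1 + z)))
(-2068 - 2333) + R(c(F(L(-1, -5), 5), 4)) = (-2068 - 2333) + (-3 - 5*(-2 - 1*(-5))*(-1 + 5*(-2 - 1*(-5)) + 4 + (5*(-2 - 1*(-5)))*4)/(1 + 4)) = -4401 + (-3 - 5*(-2 + 5)*(-1 + 5*(-2 + 5) + 4 + (5*(-2 + 5))*4)/5) = -4401 + (-3 - 5*3*(-1 + 5*3 + 4 + (5*3)*4)/5) = -4401 + (-3 - 15*(-1 + 15 + 4 + 15*4)/5) = -4401 + (-3 - 15*(-1 + 15 + 4 + 60)/5) = -4401 + (-3 - 15*78/5) = -4401 + (-3 - 1*234) = -4401 + (-3 - 234) = -4401 - 237 = -4638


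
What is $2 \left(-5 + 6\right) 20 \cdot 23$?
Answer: $920$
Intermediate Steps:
$2 \left(-5 + 6\right) 20 \cdot 23 = 2 \cdot 1 \cdot 20 \cdot 23 = 2 \cdot 20 \cdot 23 = 40 \cdot 23 = 920$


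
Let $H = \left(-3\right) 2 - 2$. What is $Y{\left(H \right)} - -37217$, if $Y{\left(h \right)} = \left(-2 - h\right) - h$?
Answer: $37231$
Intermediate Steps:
$H = -8$ ($H = -6 - 2 = -8$)
$Y{\left(h \right)} = -2 - 2 h$
$Y{\left(H \right)} - -37217 = \left(-2 - -16\right) - -37217 = \left(-2 + 16\right) + 37217 = 14 + 37217 = 37231$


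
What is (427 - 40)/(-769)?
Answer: -387/769 ≈ -0.50325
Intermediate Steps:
(427 - 40)/(-769) = 387*(-1/769) = -387/769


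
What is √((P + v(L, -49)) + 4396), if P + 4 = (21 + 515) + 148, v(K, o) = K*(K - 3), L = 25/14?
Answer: √994471/14 ≈ 71.231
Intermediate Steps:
L = 25/14 (L = 25*(1/14) = 25/14 ≈ 1.7857)
v(K, o) = K*(-3 + K)
P = 680 (P = -4 + ((21 + 515) + 148) = -4 + (536 + 148) = -4 + 684 = 680)
√((P + v(L, -49)) + 4396) = √((680 + 25*(-3 + 25/14)/14) + 4396) = √((680 + (25/14)*(-17/14)) + 4396) = √((680 - 425/196) + 4396) = √(132855/196 + 4396) = √(994471/196) = √994471/14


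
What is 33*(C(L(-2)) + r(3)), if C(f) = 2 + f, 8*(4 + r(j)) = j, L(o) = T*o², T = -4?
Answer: -4653/8 ≈ -581.63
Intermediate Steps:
L(o) = -4*o²
r(j) = -4 + j/8
33*(C(L(-2)) + r(3)) = 33*((2 - 4*(-2)²) + (-4 + (⅛)*3)) = 33*((2 - 4*4) + (-4 + 3/8)) = 33*((2 - 16) - 29/8) = 33*(-14 - 29/8) = 33*(-141/8) = -4653/8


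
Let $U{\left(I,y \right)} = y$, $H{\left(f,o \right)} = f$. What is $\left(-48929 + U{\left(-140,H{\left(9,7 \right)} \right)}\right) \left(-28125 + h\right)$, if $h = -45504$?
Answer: $3601930680$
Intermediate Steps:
$\left(-48929 + U{\left(-140,H{\left(9,7 \right)} \right)}\right) \left(-28125 + h\right) = \left(-48929 + 9\right) \left(-28125 - 45504\right) = \left(-48920\right) \left(-73629\right) = 3601930680$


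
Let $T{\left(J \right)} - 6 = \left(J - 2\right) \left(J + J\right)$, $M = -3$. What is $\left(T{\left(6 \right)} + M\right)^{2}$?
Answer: $2601$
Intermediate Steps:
$T{\left(J \right)} = 6 + 2 J \left(-2 + J\right)$ ($T{\left(J \right)} = 6 + \left(J - 2\right) \left(J + J\right) = 6 + \left(-2 + J\right) 2 J = 6 + 2 J \left(-2 + J\right)$)
$\left(T{\left(6 \right)} + M\right)^{2} = \left(\left(6 - 24 + 2 \cdot 6^{2}\right) - 3\right)^{2} = \left(\left(6 - 24 + 2 \cdot 36\right) - 3\right)^{2} = \left(\left(6 - 24 + 72\right) - 3\right)^{2} = \left(54 - 3\right)^{2} = 51^{2} = 2601$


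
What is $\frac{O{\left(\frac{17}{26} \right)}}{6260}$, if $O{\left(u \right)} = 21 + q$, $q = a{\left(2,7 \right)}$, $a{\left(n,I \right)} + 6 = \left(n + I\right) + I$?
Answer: $\frac{31}{6260} \approx 0.0049521$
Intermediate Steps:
$a{\left(n,I \right)} = -6 + n + 2 I$ ($a{\left(n,I \right)} = -6 + \left(\left(n + I\right) + I\right) = -6 + \left(\left(I + n\right) + I\right) = -6 + \left(n + 2 I\right) = -6 + n + 2 I$)
$q = 10$ ($q = -6 + 2 + 2 \cdot 7 = -6 + 2 + 14 = 10$)
$O{\left(u \right)} = 31$ ($O{\left(u \right)} = 21 + 10 = 31$)
$\frac{O{\left(\frac{17}{26} \right)}}{6260} = \frac{31}{6260}$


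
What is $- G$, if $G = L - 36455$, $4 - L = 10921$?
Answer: $47372$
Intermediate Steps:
$L = -10917$ ($L = 4 - 10921 = -10917$)
$G = -47372$ ($G = -10917 - 36455 = -47372$)
$- G = \left(-1\right) \left(-47372\right) = 47372$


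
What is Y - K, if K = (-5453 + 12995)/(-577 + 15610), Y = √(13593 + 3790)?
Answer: -2514/5011 + √17383 ≈ 131.34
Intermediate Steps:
Y = √17383 ≈ 131.84
K = 2514/5011 (K = 7542/15033 = 7542*(1/15033) = 2514/5011 ≈ 0.50170)
Y - K = √17383 - 1*2514/5011 = √17383 - 2514/5011 = -2514/5011 + √17383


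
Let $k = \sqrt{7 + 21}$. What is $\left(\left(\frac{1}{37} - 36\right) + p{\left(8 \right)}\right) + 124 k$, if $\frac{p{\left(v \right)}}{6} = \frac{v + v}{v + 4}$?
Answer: $- \frac{1035}{37} + 248 \sqrt{7} \approx 628.17$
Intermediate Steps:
$p{\left(v \right)} = \frac{12 v}{4 + v}$ ($p{\left(v \right)} = 6 \frac{v + v}{v + 4} = 6 \frac{2 v}{4 + v} = \frac{12 v}{4 + v}$)
$k = 2 \sqrt{7}$ ($k = \sqrt{28} = 2 \sqrt{7} \approx 5.2915$)
$\left(\left(\frac{1}{37} - 36\right) + p{\left(8 \right)}\right) + 124 k = \left(\left(\frac{1}{37} - 36\right) + 12 \cdot 8 \frac{1}{4 + 8}\right) + 124 \cdot 2 \sqrt{7} = \left(\left(\frac{1}{37} - 36\right) + 12 \cdot 8 \cdot \frac{1}{12}\right) + 248 \sqrt{7} = \left(- \frac{1331}{37} + 12 \cdot 8 \cdot \frac{1}{12}\right) + 248 \sqrt{7} = \left(- \frac{1331}{37} + 8\right) + 248 \sqrt{7} = - \frac{1035}{37} + 248 \sqrt{7}$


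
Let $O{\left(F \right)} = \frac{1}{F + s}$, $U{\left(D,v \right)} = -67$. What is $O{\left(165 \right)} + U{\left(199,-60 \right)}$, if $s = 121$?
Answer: $- \frac{19161}{286} \approx -66.996$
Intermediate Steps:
$O{\left(F \right)} = \frac{1}{121 + F}$ ($O{\left(F \right)} = \frac{1}{F + 121} = \frac{1}{121 + F}$)
$O{\left(165 \right)} + U{\left(199,-60 \right)} = \frac{1}{121 + 165} - 67 = \frac{1}{286} - 67 = - \frac{19161}{286}$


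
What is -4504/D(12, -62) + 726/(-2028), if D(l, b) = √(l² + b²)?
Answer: -121/338 - 2252*√997/997 ≈ -71.680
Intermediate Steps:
D(l, b) = √(b² + l²)
-4504/D(12, -62) + 726/(-2028) = -4504/√((-62)² + 12²) + 726/(-2028) = -4504/√(3844 + 144) + 726*(-1/2028) = -4504*√997/1994 - 121/338 = -2252*√997/997 - 121/338 = -121/338 - 2252*√997/997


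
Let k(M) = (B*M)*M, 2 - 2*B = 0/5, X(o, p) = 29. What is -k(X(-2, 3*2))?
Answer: -841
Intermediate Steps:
B = 1 (B = 1 - 0/5 = 1 - 1/2*0 = 1 + 0 = 1)
k(M) = M**2 (k(M) = (1*M)*M = M*M = M**2)
-k(X(-2, 3*2)) = -1*29**2 = -1*841 = -841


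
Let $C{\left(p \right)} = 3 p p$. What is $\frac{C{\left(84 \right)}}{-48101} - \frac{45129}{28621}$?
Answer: $- \frac{2776599357}{1376698721} \approx -2.0169$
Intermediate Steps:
$C{\left(p \right)} = 3 p^{2}$
$\frac{C{\left(84 \right)}}{-48101} - \frac{45129}{28621} = \frac{3 \cdot 84^{2}}{-48101} - \frac{45129}{28621} = 3 \cdot 7056 \left(- \frac{1}{48101}\right) - \frac{45129}{28621} = 21168 \left(- \frac{1}{48101}\right) - \frac{45129}{28621} = - \frac{21168}{48101} - \frac{45129}{28621} = - \frac{2776599357}{1376698721}$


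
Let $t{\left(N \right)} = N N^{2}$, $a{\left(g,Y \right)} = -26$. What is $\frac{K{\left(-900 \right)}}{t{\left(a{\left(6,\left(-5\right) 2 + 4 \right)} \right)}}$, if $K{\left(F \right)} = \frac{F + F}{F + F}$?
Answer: $- \frac{1}{17576} \approx -5.6896 \cdot 10^{-5}$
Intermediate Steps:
$K{\left(F \right)} = 1$ ($K{\left(F \right)} = \frac{2 F}{2 F} = 2 F \frac{1}{2 F} = 1$)
$t{\left(N \right)} = N^{3}$
$\frac{K{\left(-900 \right)}}{t{\left(a{\left(6,\left(-5\right) 2 + 4 \right)} \right)}} = 1 \frac{1}{\left(-26\right)^{3}} = 1 \frac{1}{-17576} = 1 \left(- \frac{1}{17576}\right) = - \frac{1}{17576}$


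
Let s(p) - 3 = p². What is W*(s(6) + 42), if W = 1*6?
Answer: 486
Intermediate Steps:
s(p) = 3 + p²
W = 6
W*(s(6) + 42) = 6*((3 + 6²) + 42) = 6*((3 + 36) + 42) = 6*(39 + 42) = 6*81 = 486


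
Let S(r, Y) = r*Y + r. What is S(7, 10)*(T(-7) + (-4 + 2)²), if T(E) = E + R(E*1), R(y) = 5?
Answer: 154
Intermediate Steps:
S(r, Y) = r + Y*r (S(r, Y) = Y*r + r = r + Y*r)
T(E) = 5 + E (T(E) = E + 5 = 5 + E)
S(7, 10)*(T(-7) + (-4 + 2)²) = (7*(1 + 10))*((5 - 7) + (-4 + 2)²) = (7*11)*(-2 + (-2)²) = 77*(-2 + 4) = 77*2 = 154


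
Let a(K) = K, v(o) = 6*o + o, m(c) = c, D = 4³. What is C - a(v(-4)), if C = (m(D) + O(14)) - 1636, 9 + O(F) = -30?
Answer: -1583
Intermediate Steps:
D = 64
v(o) = 7*o
O(F) = -39 (O(F) = -9 - 30 = -39)
C = -1611 (C = (64 - 39) - 1636 = 25 - 1636 = -1611)
C - a(v(-4)) = -1611 - 7*(-4) = -1611 - 1*(-28) = -1611 + 28 = -1583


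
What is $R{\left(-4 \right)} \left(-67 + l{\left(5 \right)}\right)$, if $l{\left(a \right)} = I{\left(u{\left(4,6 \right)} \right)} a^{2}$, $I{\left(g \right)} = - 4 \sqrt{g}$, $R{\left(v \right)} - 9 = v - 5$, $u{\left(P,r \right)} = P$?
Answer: $0$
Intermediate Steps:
$R{\left(v \right)} = 4 + v$ ($R{\left(v \right)} = 9 + \left(v - 5\right) = 9 + \left(-5 + v\right) = 4 + v$)
$l{\left(a \right)} = - 8 a^{2}$ ($l{\left(a \right)} = - 4 \sqrt{4} a^{2} = \left(-4\right) 2 a^{2} = - 8 a^{2}$)
$R{\left(-4 \right)} \left(-67 + l{\left(5 \right)}\right) = \left(4 - 4\right) \left(-67 - 8 \cdot 5^{2}\right) = 0 \left(-67 - 200\right) = 0 \left(-267\right) = 0$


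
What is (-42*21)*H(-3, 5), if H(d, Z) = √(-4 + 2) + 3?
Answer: -2646 - 882*I*√2 ≈ -2646.0 - 1247.3*I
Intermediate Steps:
H(d, Z) = 3 + I*√2 (H(d, Z) = √(-2) + 3 = I*√2 + 3 = 3 + I*√2)
(-42*21)*H(-3, 5) = (-42*21)*(3 + I*√2) = -882*(3 + I*√2) = -2646 - 882*I*√2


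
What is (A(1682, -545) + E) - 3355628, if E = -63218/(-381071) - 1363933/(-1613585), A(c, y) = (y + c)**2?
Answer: -1268431676074391792/614890449535 ≈ -2.0629e+6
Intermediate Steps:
A(c, y) = (c + y)**2
E = 621762928773/614890449535 (E = -63218*(-1/381071) - 1363933*(-1/1613585) = 63218/381071 + 1363933/1613585 = 621762928773/614890449535 ≈ 1.0112)
(A(1682, -545) + E) - 3355628 = ((1682 - 545)**2 + 621762928773/614890449535) - 3355628 = (1137**2 + 621762928773/614890449535) - 3355628 = (1292769 + 621762928773/614890449535) - 3355628 = 794911933317841188/614890449535 - 3355628 = -1268431676074391792/614890449535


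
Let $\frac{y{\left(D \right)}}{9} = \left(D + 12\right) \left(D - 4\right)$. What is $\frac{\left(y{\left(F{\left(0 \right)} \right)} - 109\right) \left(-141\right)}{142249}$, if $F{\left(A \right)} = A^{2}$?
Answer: $\frac{76281}{142249} \approx 0.53625$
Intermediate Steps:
$y{\left(D \right)} = 9 \left(-4 + D\right) \left(12 + D\right)$ ($y{\left(D \right)} = 9 \left(D + 12\right) \left(D - 4\right) = 9 \left(12 + D\right) \left(-4 + D\right) = 9 \left(-4 + D\right) \left(12 + D\right)$)
$\frac{\left(y{\left(F{\left(0 \right)} \right)} - 109\right) \left(-141\right)}{142249} = \frac{\left(\left(-432 + 9 \left(0^{2}\right)^{2} + 72 \cdot 0^{2}\right) - 109\right) \left(-141\right)}{142249} = \left(\left(-432 + 9 \cdot 0^{2} + 72 \cdot 0\right) - 109\right) \left(-141\right) \frac{1}{142249} = \left(\left(-432 + 9 \cdot 0 + 0\right) - 109\right) \left(-141\right) \frac{1}{142249} = \left(\left(-432 + 0 + 0\right) - 109\right) \left(-141\right) \frac{1}{142249} = \left(-432 - 109\right) \left(-141\right) \frac{1}{142249} = \left(-541\right) \left(-141\right) \frac{1}{142249} = 76281 \cdot \frac{1}{142249} = \frac{76281}{142249}$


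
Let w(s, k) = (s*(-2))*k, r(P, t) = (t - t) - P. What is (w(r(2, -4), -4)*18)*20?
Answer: -5760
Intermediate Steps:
r(P, t) = -P (r(P, t) = 0 - P = -P)
w(s, k) = -2*k*s (w(s, k) = (-2*s)*k = -2*k*s)
(w(r(2, -4), -4)*18)*20 = (-2*(-4)*(-1*2)*18)*20 = (-2*(-4)*(-2)*18)*20 = -16*18*20 = -288*20 = -5760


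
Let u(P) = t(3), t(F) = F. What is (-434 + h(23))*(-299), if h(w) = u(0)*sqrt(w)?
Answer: 129766 - 897*sqrt(23) ≈ 1.2546e+5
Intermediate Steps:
u(P) = 3
h(w) = 3*sqrt(w)
(-434 + h(23))*(-299) = (-434 + 3*sqrt(23))*(-299) = 129766 - 897*sqrt(23)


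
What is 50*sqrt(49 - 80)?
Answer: 50*I*sqrt(31) ≈ 278.39*I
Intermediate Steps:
50*sqrt(49 - 80) = 50*sqrt(-31) = 50*(I*sqrt(31)) = 50*I*sqrt(31)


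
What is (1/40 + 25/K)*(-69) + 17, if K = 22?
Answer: -27779/440 ≈ -63.134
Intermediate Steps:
(1/40 + 25/K)*(-69) + 17 = (1/40 + 25/22)*(-69) + 17 = (511/440)*(-69) + 17 = -35259/440 + 17 = -27779/440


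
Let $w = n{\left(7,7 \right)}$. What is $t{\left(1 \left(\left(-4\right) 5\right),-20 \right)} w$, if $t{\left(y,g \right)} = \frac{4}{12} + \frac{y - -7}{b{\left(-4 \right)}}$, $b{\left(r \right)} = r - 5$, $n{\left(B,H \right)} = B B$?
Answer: $\frac{784}{9} \approx 87.111$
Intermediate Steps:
$n{\left(B,H \right)} = B^{2}$
$w = 49$ ($w = 7^{2} = 49$)
$b{\left(r \right)} = -5 + r$
$t{\left(y,g \right)} = - \frac{4}{9} - \frac{y}{9}$ ($t{\left(y,g \right)} = \frac{4}{12} + \frac{y - -7}{-5 - 4} = 4 \cdot \frac{1}{12} + \frac{y + 7}{-9} = \frac{1}{3} + \left(7 + y\right) \left(- \frac{1}{9}\right) = \frac{1}{3} - \left(\frac{7}{9} + \frac{y}{9}\right) = - \frac{4}{9} - \frac{y}{9}$)
$t{\left(1 \left(\left(-4\right) 5\right),-20 \right)} w = \left(- \frac{4}{9} - \frac{1 \left(\left(-4\right) 5\right)}{9}\right) 49 = \left(- \frac{4}{9} - \frac{1 \left(-20\right)}{9}\right) 49 = \left(- \frac{4}{9} - - \frac{20}{9}\right) 49 = \left(- \frac{4}{9} + \frac{20}{9}\right) 49 = \frac{16}{9} \cdot 49 = \frac{784}{9}$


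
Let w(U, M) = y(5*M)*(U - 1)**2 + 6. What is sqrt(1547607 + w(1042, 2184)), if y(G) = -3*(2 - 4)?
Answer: 9*sqrt(99379) ≈ 2837.2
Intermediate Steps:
y(G) = 6 (y(G) = -3*(-2) = 6)
w(U, M) = 6 + 6*(-1 + U)**2 (w(U, M) = 6*(U - 1)**2 + 6 = 6*(-1 + U)**2 + 6 = 6 + 6*(-1 + U)**2)
sqrt(1547607 + w(1042, 2184)) = sqrt(1547607 + (6 + 6*(-1 + 1042)**2)) = sqrt(1547607 + (6 + 6*1041**2)) = sqrt(1547607 + (6 + 6*1083681)) = sqrt(1547607 + (6 + 6502086)) = sqrt(1547607 + 6502092) = sqrt(8049699) = 9*sqrt(99379)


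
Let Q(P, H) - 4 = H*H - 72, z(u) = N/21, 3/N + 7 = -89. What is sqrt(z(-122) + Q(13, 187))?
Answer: sqrt(985045782)/168 ≈ 186.82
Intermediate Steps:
N = -1/32 (N = 3/(-7 - 89) = 3/(-96) = 3*(-1/96) = -1/32 ≈ -0.031250)
z(u) = -1/672 (z(u) = -1/32/21 = -1/32*1/21 = -1/672)
Q(P, H) = -68 + H**2 (Q(P, H) = 4 + (H*H - 72) = 4 + (H**2 - 72) = 4 + (-72 + H**2) = -68 + H**2)
sqrt(z(-122) + Q(13, 187)) = sqrt(-1/672 + (-68 + 187**2)) = sqrt(-1/672 + (-68 + 34969)) = sqrt(-1/672 + 34901) = sqrt(23453471/672) = sqrt(985045782)/168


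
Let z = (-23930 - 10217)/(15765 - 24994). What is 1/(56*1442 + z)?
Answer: 9229/745294355 ≈ 1.2383e-5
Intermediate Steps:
z = 34147/9229 (z = -34147/(-9229) = -34147*(-1/9229) = 34147/9229 ≈ 3.7000)
1/(56*1442 + z) = 1/(56*1442 + 34147/9229) = 1/(80752 + 34147/9229) = 1/(745294355/9229) = 9229/745294355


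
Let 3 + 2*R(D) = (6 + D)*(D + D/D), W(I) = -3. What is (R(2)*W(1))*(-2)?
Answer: 63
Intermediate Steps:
R(D) = -3/2 + (1 + D)*(6 + D)/2 (R(D) = -3/2 + ((6 + D)*(D + D/D))/2 = -3/2 + ((6 + D)*(D + 1))/2 = -3/2 + ((6 + D)*(1 + D))/2 = -3/2 + ((1 + D)*(6 + D))/2 = -3/2 + (1 + D)*(6 + D)/2)
(R(2)*W(1))*(-2) = ((3/2 + (½)*2² + (7/2)*2)*(-3))*(-2) = ((3/2 + (½)*4 + 7)*(-3))*(-2) = ((3/2 + 2 + 7)*(-3))*(-2) = ((21/2)*(-3))*(-2) = -63/2*(-2) = 63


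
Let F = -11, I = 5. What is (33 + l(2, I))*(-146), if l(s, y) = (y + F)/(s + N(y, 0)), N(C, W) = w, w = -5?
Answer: -5110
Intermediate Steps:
N(C, W) = -5
l(s, y) = (-11 + y)/(-5 + s) (l(s, y) = (y - 11)/(s - 5) = (-11 + y)/(-5 + s))
(33 + l(2, I))*(-146) = (33 + (-11 + 5)/(-5 + 2))*(-146) = (33 - 6/(-3))*(-146) = (33 - ⅓*(-6))*(-146) = (33 + 2)*(-146) = 35*(-146) = -5110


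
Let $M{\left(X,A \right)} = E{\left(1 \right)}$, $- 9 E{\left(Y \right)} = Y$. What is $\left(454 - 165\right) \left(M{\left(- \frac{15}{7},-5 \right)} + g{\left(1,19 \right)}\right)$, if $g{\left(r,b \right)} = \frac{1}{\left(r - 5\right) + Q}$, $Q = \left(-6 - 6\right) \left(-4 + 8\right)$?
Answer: $- \frac{17629}{468} \approx -37.669$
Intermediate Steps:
$Q = -48$ ($Q = \left(-12\right) 4 = -48$)
$E{\left(Y \right)} = - \frac{Y}{9}$
$g{\left(r,b \right)} = \frac{1}{-53 + r}$ ($g{\left(r,b \right)} = \frac{1}{\left(r - 5\right) - 48} = \frac{1}{\left(-5 + r\right) - 48} = \frac{1}{-53 + r}$)
$M{\left(X,A \right)} = - \frac{1}{9}$ ($M{\left(X,A \right)} = \left(- \frac{1}{9}\right) 1 = - \frac{1}{9}$)
$\left(454 - 165\right) \left(M{\left(- \frac{15}{7},-5 \right)} + g{\left(1,19 \right)}\right) = \left(454 - 165\right) \left(- \frac{1}{9} + \frac{1}{-53 + 1}\right) = 289 \left(- \frac{1}{9} + \frac{1}{-52}\right) = 289 \left(- \frac{1}{9} - \frac{1}{52}\right) = 289 \left(- \frac{61}{468}\right) = - \frac{17629}{468}$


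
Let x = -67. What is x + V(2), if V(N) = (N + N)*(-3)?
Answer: -79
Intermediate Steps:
V(N) = -6*N (V(N) = (2*N)*(-3) = -6*N)
x + V(2) = -67 - 6*2 = -67 - 12 = -79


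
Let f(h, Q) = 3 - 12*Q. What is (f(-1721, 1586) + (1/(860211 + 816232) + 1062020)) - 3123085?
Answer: -3487159025641/1676443 ≈ -2.0801e+6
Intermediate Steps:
(f(-1721, 1586) + (1/(860211 + 816232) + 1062020)) - 3123085 = ((3 - 12*1586) + (1/(860211 + 816232) + 1062020)) - 3123085 = ((3 - 19032) + (1/1676443 + 1062020)) - 3123085 = (-19029 + (1/1676443 + 1062020)) - 3123085 = (-19029 + 1780415994861/1676443) - 3123085 = 1748514961014/1676443 - 3123085 = -3487159025641/1676443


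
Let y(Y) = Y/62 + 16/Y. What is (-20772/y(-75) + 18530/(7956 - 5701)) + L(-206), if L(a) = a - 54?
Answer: 42810612982/2984267 ≈ 14345.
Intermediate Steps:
y(Y) = 16/Y + Y/62 (y(Y) = Y*(1/62) + 16/Y = Y/62 + 16/Y = 16/Y + Y/62)
L(a) = -54 + a
(-20772/y(-75) + 18530/(7956 - 5701)) + L(-206) = (-20772/(16/(-75) + (1/62)*(-75)) + 18530/(7956 - 5701)) + (-54 - 206) = (-20772/(16*(-1/75) - 75/62) + 18530/2255) - 260 = (-20772/(-16/75 - 75/62) + 18530*(1/2255)) - 260 = (-20772/(-6617/4650) + 3706/451) - 260 = (-20772*(-4650/6617) + 3706/451) - 260 = (96589800/6617 + 3706/451) - 260 = 43586522402/2984267 - 260 = 42810612982/2984267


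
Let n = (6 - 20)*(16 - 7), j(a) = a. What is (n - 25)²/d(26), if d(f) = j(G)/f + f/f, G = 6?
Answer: 296413/16 ≈ 18526.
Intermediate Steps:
n = -126 (n = -14*9 = -126)
d(f) = 1 + 6/f (d(f) = 6/f + f/f = 6/f + 1 = 1 + 6/f)
(n - 25)²/d(26) = (-126 - 25)²/(((6 + 26)/26)) = (-151)²/(((1/26)*32)) = 22801/(16/13) = 22801*(13/16) = 296413/16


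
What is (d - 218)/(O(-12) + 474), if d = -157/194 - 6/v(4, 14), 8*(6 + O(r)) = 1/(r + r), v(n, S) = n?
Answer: -820608/1743187 ≈ -0.47075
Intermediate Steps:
O(r) = -6 + 1/(16*r) (O(r) = -6 + 1/(8*(r + r)) = -6 + 1/(8*((2*r))) = -6 + (1/(2*r))/8 = -6 + 1/(16*r))
d = -224/97 (d = -157/194 - 6/4 = -157*1/194 - 6*1/4 = -157/194 - 3/2 = -224/97 ≈ -2.3093)
(d - 218)/(O(-12) + 474) = (-224/97 - 218)/((-6 + (1/16)/(-12)) + 474) = -21370/(97*((-6 + (1/16)*(-1/12)) + 474)) = -21370/(97*((-6 - 1/192) + 474)) = -21370/(97*(-1153/192 + 474)) = -21370/(97*89855/192) = -21370/97*192/89855 = -820608/1743187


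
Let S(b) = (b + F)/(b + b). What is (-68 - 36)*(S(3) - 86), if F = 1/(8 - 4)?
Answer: 26663/3 ≈ 8887.7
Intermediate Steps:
F = 1/4 ≈ 0.25000
S(b) = (1/4 + b)/(2*b) (S(b) = (b + 1/4)/(b + b) = (1/4 + b)/((2*b)) = (1/4 + b)*(1/(2*b)) = (1/4 + b)/(2*b))
(-68 - 36)*(S(3) - 86) = (-68 - 36)*((1/8)*(1 + 4*3)/3 - 86) = -104*((1/8)*(1/3)*(1 + 12) - 86) = -104*((1/8)*(1/3)*13 - 86) = -104*(13/24 - 86) = -104*(-2051/24) = 26663/3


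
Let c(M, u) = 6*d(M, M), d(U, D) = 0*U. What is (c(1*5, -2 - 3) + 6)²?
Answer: 36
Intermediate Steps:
d(U, D) = 0
c(M, u) = 0 (c(M, u) = 6*0 = 0)
(c(1*5, -2 - 3) + 6)² = (0 + 6)² = 6² = 36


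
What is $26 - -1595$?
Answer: $1621$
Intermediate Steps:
$26 - -1595 = 26 + 1595 = 1621$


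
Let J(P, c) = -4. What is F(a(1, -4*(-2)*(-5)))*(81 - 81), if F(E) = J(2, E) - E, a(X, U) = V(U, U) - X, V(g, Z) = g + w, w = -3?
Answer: 0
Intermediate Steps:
V(g, Z) = -3 + g (V(g, Z) = g - 3 = -3 + g)
a(X, U) = -3 + U - X (a(X, U) = (-3 + U) - X = -3 + U - X)
F(E) = -4 - E
F(a(1, -4*(-2)*(-5)))*(81 - 81) = (-4 - (-3 - 4*(-2)*(-5) - 1*1))*(81 - 81) = (-4 - (-3 + 8*(-5) - 1))*0 = (-4 - (-3 - 40 - 1))*0 = (-4 - 1*(-44))*0 = (-4 + 44)*0 = 40*0 = 0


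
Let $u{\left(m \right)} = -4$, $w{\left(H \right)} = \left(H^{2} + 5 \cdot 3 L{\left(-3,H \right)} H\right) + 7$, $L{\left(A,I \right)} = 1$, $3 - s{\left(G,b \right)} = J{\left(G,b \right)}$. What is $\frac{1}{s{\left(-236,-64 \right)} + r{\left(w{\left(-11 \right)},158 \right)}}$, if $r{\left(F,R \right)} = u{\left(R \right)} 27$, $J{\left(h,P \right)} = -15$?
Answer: $- \frac{1}{90} \approx -0.011111$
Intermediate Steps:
$s{\left(G,b \right)} = 18$ ($s{\left(G,b \right)} = 3 - -15 = 3 + 15 = 18$)
$w{\left(H \right)} = 7 + H^{2} + 15 H$ ($w{\left(H \right)} = \left(H^{2} + 5 \cdot 3 \cdot 1 H\right) + 7 = \left(H^{2} + 15 \cdot 1 H\right) + 7 = \left(H^{2} + 15 H\right) + 7 = 7 + H^{2} + 15 H$)
$r{\left(F,R \right)} = -108$ ($r{\left(F,R \right)} = \left(-4\right) 27 = -108$)
$\frac{1}{s{\left(-236,-64 \right)} + r{\left(w{\left(-11 \right)},158 \right)}} = \frac{1}{18 - 108} = \frac{1}{-90} = - \frac{1}{90}$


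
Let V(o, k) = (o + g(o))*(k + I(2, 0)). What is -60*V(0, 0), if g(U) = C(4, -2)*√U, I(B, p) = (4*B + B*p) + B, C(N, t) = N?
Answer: 0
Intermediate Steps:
I(B, p) = 5*B + B*p
g(U) = 4*√U
V(o, k) = (10 + k)*(o + 4*√o) (V(o, k) = (o + 4*√o)*(k + 2*(5 + 0)) = (o + 4*√o)*(k + 2*5) = (o + 4*√o)*(k + 10) = (o + 4*√o)*(10 + k) = (10 + k)*(o + 4*√o))
-60*V(0, 0) = -60*(10*0 + 40*√0 + 0*0 + 4*0*√0) = -60*(0 + 40*0 + 0 + 4*0*0) = -60*(0 + 0 + 0 + 0) = -60*0 = 0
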